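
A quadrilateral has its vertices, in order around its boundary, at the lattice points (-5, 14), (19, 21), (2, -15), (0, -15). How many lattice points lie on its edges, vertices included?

Summing gcd(|Δx|,|Δy|) over the edges gives the boundary count: gcd(24,7) + gcd(17,36) + gcd(2,0) + gcd(5,29) = 1+1+2+1 = 5.

5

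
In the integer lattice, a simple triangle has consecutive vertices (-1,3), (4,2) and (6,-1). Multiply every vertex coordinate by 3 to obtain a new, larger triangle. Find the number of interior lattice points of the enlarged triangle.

By the shoelace formula, twice the signed area is |((-1)·2 − 4·3) + (4·(-1) − 6·2) + (6·3 − (-1)·(-1))| = 13, so the area is 6.5.
The number of boundary lattice points is Σ gcd(|Δx|,|Δy|) = gcd(5,1) + gcd(2,3) + gcd(7,4) = 1+1+1 = 3.
Scaling by 3 multiplies the area by 3² = 9 (so the new area is 58.5) and multiplies the boundary lattice-point count by 3, giving 9.
By Pick's theorem, the interior count of the dilated polygon is 58.5 − 9/2 + 1 = 55.

55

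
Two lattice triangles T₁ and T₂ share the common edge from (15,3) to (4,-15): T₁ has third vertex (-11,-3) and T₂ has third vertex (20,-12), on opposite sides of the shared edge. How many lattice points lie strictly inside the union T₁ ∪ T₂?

324

The union is the simple quadrilateral with vertices (15,3), (-11,-3), (4,-15), (20,-12) in order.
The shoelace formula gives twice the area as |[15·(-3) − (-11)·3] + [(-11)·(-15) − 4·(-3)] + [4·(-12) − 20·(-15)] + [20·3 − 15·(-12)]| = 657, so the area is 328.5.
Along each edge there are gcd(|Δx|,|Δy|)+1 lattice points, so counting each shared vertex once the boundary has gcd(26,6) + gcd(15,12) + gcd(16,3) + gcd(5,15) = 2+3+1+5 = 11.
By Pick's theorem I = A − B/2 + 1 = 328.5 − 11/2 + 1 = 324.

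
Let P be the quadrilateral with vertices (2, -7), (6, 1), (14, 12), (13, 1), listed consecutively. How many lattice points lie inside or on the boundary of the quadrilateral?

The shoelace formula gives twice the area as |(2·1 − 6·(-7)) + (6·12 − 14·1) + (14·1 − 13·12) + (13·(-7) − 2·1)| = 133, so the area is 66.5.
Along each edge there are gcd(|Δx|,|Δy|)+1 lattice points, so counting each shared vertex once the boundary has gcd(4,8) + gcd(8,11) + gcd(1,11) + gcd(11,8) = 4+1+1+1 = 7.
Pick's theorem gives I = A − B/2 + 1 = 66.5 − 7/2 + 1 = 64, so the closed region contains I + B = 64 + 7 = 71 lattice points.

71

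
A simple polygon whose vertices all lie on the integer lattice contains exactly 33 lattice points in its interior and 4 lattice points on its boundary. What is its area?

34

By Pick's theorem, A = I + B/2 − 1 = 33 + 4/2 − 1 = 34.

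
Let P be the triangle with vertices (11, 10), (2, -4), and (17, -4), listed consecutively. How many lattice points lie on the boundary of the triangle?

Along each edge there are gcd(|Δx|,|Δy|)+1 lattice points, so counting each shared vertex once the boundary has gcd(9,14) + gcd(15,0) + gcd(6,14) = 1+15+2 = 18.

18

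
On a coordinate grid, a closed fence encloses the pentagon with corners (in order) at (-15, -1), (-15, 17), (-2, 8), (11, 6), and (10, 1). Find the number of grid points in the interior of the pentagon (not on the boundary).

The shoelace formula gives twice the area as |[(-15)·17 − (-15)·(-1)] + [(-15)·8 − (-2)·17] + [(-2)·6 − 11·8] + [11·1 − 10·6] + [10·(-1) − (-15)·1]| = 500, so the area is 250.
The number of boundary lattice points is Σ gcd(|Δx|,|Δy|) = gcd(0,18) + gcd(13,9) + gcd(13,2) + gcd(1,5) + gcd(25,2) = 18+1+1+1+1 = 22.
By Pick's theorem A = I + B/2 − 1, so I = 250 − 22/2 + 1 = 240.

240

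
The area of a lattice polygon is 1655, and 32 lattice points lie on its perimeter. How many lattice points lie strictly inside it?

1640

From Pick's theorem, I = A − B/2 + 1 = 1655 − 32/2 + 1 = 1640.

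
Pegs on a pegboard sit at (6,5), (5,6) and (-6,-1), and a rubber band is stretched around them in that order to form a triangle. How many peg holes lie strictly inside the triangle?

The shoelace formula gives twice the area as |(6·6 − 5·5) + (5·(-1) − (-6)·6) + ((-6)·5 − 6·(-1))| = 18, so the area is 9.
Along each edge there are gcd(|Δx|,|Δy|)+1 lattice points, so counting each shared vertex once the boundary has gcd(1,1) + gcd(11,7) + gcd(12,6) = 1+1+6 = 8.
By Pick's theorem A = I + B/2 − 1, so I = 9 − 8/2 + 1 = 6.

6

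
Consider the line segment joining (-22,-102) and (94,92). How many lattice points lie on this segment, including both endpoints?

3

The number of lattice points on a segment between lattice points is gcd(|Δx|,|Δy|) + 1 = gcd(116,194) + 1 = 2 + 1 = 3.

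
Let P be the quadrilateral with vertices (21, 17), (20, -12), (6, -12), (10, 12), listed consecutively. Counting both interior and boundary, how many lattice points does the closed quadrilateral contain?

336

By the shoelace formula, twice the signed area is |(21·(-12) − 20·17) + (20·(-12) − 6·(-12)) + (6·12 − 10·(-12)) + (10·17 − 21·12)| = 650, so the area is 325.
Summing gcd(|Δx|,|Δy|) over the edges gives the boundary count: gcd(1,29) + gcd(14,0) + gcd(4,24) + gcd(11,5) = 1+14+4+1 = 20.
Pick's theorem gives I = A − B/2 + 1 = 325 − 20/2 + 1 = 316, so the closed region contains I + B = 316 + 20 = 336 lattice points.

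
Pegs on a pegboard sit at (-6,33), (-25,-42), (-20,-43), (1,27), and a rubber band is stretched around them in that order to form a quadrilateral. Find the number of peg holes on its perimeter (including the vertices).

10

Summing gcd(|Δx|,|Δy|) over the edges gives the boundary count: gcd(19,75) + gcd(5,1) + gcd(21,70) + gcd(7,6) = 1+1+7+1 = 10.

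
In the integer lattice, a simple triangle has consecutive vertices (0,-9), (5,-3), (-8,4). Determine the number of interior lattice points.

56

Using the shoelace formula, 2A = |(0·(-3) − 5·(-9)) + (5·4 − (-8)·(-3)) + ((-8)·(-9) − 0·4)| = 113, so the area is 56.5.
Along each edge there are gcd(|Δx|,|Δy|)+1 lattice points, so counting each shared vertex once the boundary has gcd(5,6) + gcd(13,7) + gcd(8,13) = 1+1+1 = 3.
By Pick's theorem A = I + B/2 − 1, so I = 56.5 − 3/2 + 1 = 56.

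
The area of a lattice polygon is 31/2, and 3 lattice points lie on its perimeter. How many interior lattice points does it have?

15

From Pick's theorem, I = A − B/2 + 1 = 31/2 − 3/2 + 1 = 15.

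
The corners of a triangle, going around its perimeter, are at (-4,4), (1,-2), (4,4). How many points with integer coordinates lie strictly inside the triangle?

By the shoelace formula, twice the signed area is |((-4)·(-2) − 1·4) + (1·4 − 4·(-2)) + (4·4 − (-4)·4)| = 48, so the area is 24.
Summing gcd(|Δx|,|Δy|) over the edges gives the boundary count: gcd(5,6) + gcd(3,6) + gcd(8,0) = 1+3+8 = 12.
Pick's theorem gives I = A − B/2 + 1 = 24 − 12/2 + 1 = 19.

19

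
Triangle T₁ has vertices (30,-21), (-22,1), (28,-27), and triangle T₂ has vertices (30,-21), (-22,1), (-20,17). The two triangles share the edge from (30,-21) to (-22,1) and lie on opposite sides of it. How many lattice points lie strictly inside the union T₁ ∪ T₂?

The union is the simple quadrilateral with vertices (30,-21), (28,-27), (-22,1), (-20,17) in order.
By the shoelace formula, twice the signed area is |(30·(-27) − 28·(-21)) + (28·1 − (-22)·(-27)) + ((-22)·17 − (-20)·1) + ((-20)·(-21) − 30·17)| = 1232, so the area is 616.
Along each edge there are gcd(|Δx|,|Δy|)+1 lattice points, so counting each shared vertex once the boundary has gcd(2,6) + gcd(50,28) + gcd(2,16) + gcd(50,38) = 2+2+2+2 = 8.
By Pick's theorem I = A − B/2 + 1 = 616 − 8/2 + 1 = 613.

613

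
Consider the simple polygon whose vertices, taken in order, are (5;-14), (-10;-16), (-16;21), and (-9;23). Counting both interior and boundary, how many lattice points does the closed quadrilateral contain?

430

The shoelace formula gives twice the area as |[5·(-16) − (-10)·(-14)] + [(-10)·21 − (-16)·(-16)] + [(-16)·23 − (-9)·21] + [(-9)·(-14) − 5·23]| = 854, so the area is 427.
Summing gcd(|Δx|,|Δy|) over the edges gives the boundary count: gcd(15,2) + gcd(6,37) + gcd(7,2) + gcd(14,37) = 1+1+1+1 = 4.
Pick's theorem gives I = A − B/2 + 1 = 427 − 4/2 + 1 = 426, so the closed region contains I + B = 426 + 4 = 430 lattice points.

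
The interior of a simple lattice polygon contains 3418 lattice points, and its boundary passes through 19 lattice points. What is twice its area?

6853

By Pick's theorem, A = I + B/2 − 1 = 3418 + 19/2 − 1 = 6853/2.
Hence 2A = 6853.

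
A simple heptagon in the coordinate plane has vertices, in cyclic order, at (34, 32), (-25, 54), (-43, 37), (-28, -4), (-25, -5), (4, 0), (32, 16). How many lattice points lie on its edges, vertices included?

Summing gcd(|Δx|,|Δy|) over the edges gives the boundary count: gcd(59,22) + gcd(18,17) + gcd(15,41) + gcd(3,1) + gcd(29,5) + gcd(28,16) + gcd(2,16) = 1+1+1+1+1+4+2 = 11.

11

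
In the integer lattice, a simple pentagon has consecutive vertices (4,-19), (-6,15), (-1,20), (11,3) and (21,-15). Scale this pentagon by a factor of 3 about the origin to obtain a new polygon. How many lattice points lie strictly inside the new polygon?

4255

Using the shoelace formula, 2A = |[4·15 − (-6)·(-19)] + [(-6)·20 − (-1)·15] + [(-1)·3 − 11·20] + [11·(-15) − 21·3] + [21·(-19) − 4·(-15)]| = 949, so the area is 474.5.
Along each edge there are gcd(|Δx|,|Δy|)+1 lattice points, so counting each shared vertex once the boundary has gcd(10,34) + gcd(5,5) + gcd(12,17) + gcd(10,18) + gcd(17,4) = 2+5+1+2+1 = 11.
Scaling by 3 multiplies the area by 3² = 9 (so the new area is 8541/2) and multiplies the boundary lattice-point count by 3, giving 33.
By Pick's theorem, the interior count of the dilated polygon is 8541/2 − 33/2 + 1 = 4255.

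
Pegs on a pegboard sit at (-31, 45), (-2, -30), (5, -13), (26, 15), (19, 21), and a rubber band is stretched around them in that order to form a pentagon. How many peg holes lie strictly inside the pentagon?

Using the shoelace formula, 2A = |((-31)·(-30) − (-2)·45) + ((-2)·(-13) − 5·(-30)) + (5·15 − 26·(-13)) + (26·21 − 19·15) + (19·45 − (-31)·21)| = 3376, so the area is 1688.
The number of boundary lattice points is Σ gcd(|Δx|,|Δy|) = gcd(29,75) + gcd(7,17) + gcd(21,28) + gcd(7,6) + gcd(50,24) = 1+1+7+1+2 = 12.
Pick's theorem gives I = A − B/2 + 1 = 1688 − 12/2 + 1 = 1683.

1683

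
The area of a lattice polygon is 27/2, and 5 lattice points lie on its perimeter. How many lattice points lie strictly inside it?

12

Pick's theorem A = I + B/2 − 1 rearranges to I = A − B/2 + 1 = 27/2 − 5/2 + 1 = 12.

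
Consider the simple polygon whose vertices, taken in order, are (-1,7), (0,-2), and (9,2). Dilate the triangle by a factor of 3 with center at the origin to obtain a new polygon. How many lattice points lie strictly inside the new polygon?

373

Using the shoelace formula, 2A = |((-1)·(-2) − 0·7) + (0·2 − 9·(-2)) + (9·7 − (-1)·2)| = 85, so the area is 85/2.
Summing gcd(|Δx|,|Δy|) over the edges gives the boundary count: gcd(1,9) + gcd(9,4) + gcd(10,5) = 1+1+5 = 7.
Scaling by 3 multiplies the area by 3² = 9 (so the new area is 382.5) and multiplies the boundary lattice-point count by 3, giving 21.
By Pick's theorem, the interior count of the dilated polygon is 382.5 − 21/2 + 1 = 373.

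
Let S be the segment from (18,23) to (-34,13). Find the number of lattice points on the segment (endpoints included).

The number of lattice points on a segment between lattice points is gcd(|Δx|,|Δy|) + 1 = gcd(52,10) + 1 = 2 + 1 = 3.

3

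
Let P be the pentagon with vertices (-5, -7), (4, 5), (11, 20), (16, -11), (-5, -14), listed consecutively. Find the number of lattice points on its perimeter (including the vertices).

15

Summing gcd(|Δx|,|Δy|) over the edges gives the boundary count: gcd(9,12) + gcd(7,15) + gcd(5,31) + gcd(21,3) + gcd(0,7) = 3+1+1+3+7 = 15.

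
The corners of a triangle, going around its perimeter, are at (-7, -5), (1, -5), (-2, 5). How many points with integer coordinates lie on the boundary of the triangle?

14

Along each edge there are gcd(|Δx|,|Δy|)+1 lattice points, so counting each shared vertex once the boundary has gcd(8,0) + gcd(3,10) + gcd(5,10) = 8+1+5 = 14.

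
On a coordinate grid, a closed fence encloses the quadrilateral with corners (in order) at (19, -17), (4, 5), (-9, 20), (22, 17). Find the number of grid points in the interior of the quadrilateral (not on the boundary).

By the shoelace formula, twice the signed area is |(19·5 − 4·(-17)) + (4·20 − (-9)·5) + ((-9)·17 − 22·20) + (22·(-17) − 19·17)| = 1002, so the area is 501.
The number of boundary lattice points is Σ gcd(|Δx|,|Δy|) = gcd(15,22) + gcd(13,15) + gcd(31,3) + gcd(3,34) = 1+1+1+1 = 4.
Pick's theorem gives I = A − B/2 + 1 = 501 − 4/2 + 1 = 500.

500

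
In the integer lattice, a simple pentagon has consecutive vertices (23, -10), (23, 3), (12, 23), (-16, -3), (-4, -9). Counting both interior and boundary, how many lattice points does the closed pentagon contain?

764

The shoelace formula gives twice the area as |[23·3 − 23·(-10)] + [23·23 − 12·3] + [12·(-3) − (-16)·23] + [(-16)·(-9) − (-4)·(-3)] + [(-4)·(-10) − 23·(-9)]| = 1503, so the area is 751.5.
Along each edge there are gcd(|Δx|,|Δy|)+1 lattice points, so counting each shared vertex once the boundary has gcd(0,13) + gcd(11,20) + gcd(28,26) + gcd(12,6) + gcd(27,1) = 13+1+2+6+1 = 23.
Pick's theorem gives I = A − B/2 + 1 = 751.5 − 23/2 + 1 = 741, so the closed region contains I + B = 741 + 23 = 764 lattice points.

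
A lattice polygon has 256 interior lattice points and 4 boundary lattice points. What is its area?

257

By Pick's theorem, A = I + B/2 − 1 = 256 + 4/2 − 1 = 257.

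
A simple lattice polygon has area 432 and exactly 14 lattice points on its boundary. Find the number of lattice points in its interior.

From Pick's theorem, I = A − B/2 + 1 = 432 − 14/2 + 1 = 426.

426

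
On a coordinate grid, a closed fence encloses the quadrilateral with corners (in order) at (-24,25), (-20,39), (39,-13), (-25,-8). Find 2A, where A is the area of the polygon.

3151

The shoelace formula gives twice the area as |[(-24)·39 − (-20)·25] + [(-20)·(-13) − 39·39] + [39·(-8) − (-25)·(-13)] + [(-25)·25 − (-24)·(-8)]| = 3151, so the area is 3151/2.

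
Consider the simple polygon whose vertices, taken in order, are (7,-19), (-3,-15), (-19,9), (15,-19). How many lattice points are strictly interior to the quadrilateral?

By the shoelace formula, twice the signed area is |[7·(-15) − (-3)·(-19)] + [(-3)·9 − (-19)·(-15)] + [(-19)·(-19) − 15·9] + [15·(-19) − 7·(-19)]| = 400, so the area is 200.
Summing gcd(|Δx|,|Δy|) over the edges gives the boundary count: gcd(10,4) + gcd(16,24) + gcd(34,28) + gcd(8,0) = 2+8+2+8 = 20.
Pick's theorem gives I = A − B/2 + 1 = 200 − 20/2 + 1 = 191.

191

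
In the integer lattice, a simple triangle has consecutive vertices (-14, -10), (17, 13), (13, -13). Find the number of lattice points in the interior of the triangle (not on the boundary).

Using the shoelace formula, 2A = |((-14)·13 − 17·(-10)) + (17·(-13) − 13·13) + (13·(-10) − (-14)·(-13))| = 714, so the area is 357.
The number of boundary lattice points is Σ gcd(|Δx|,|Δy|) = gcd(31,23) + gcd(4,26) + gcd(27,3) = 1+2+3 = 6.
Pick's theorem gives I = A − B/2 + 1 = 357 − 6/2 + 1 = 355.

355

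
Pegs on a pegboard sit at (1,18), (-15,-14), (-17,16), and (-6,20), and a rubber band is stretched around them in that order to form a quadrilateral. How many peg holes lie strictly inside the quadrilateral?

By the shoelace formula, twice the signed area is |[1·(-14) − (-15)·18] + [(-15)·16 − (-17)·(-14)] + [(-17)·20 − (-6)·16] + [(-6)·18 − 1·20]| = 594, so the area is 297.
The number of boundary lattice points is Σ gcd(|Δx|,|Δy|) = gcd(16,32) + gcd(2,30) + gcd(11,4) + gcd(7,2) = 16+2+1+1 = 20.
By Pick's theorem A = I + B/2 − 1, so I = 297 − 20/2 + 1 = 288.

288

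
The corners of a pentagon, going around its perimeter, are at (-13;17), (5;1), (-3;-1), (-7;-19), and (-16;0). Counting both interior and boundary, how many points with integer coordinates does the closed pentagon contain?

By the shoelace formula, twice the signed area is |((-13)·1 − 5·17) + (5·(-1) − (-3)·1) + ((-3)·(-19) − (-7)·(-1)) + ((-7)·0 − (-16)·(-19)) + ((-16)·17 − (-13)·0)| = 626, so the area is 313.
Summing gcd(|Δx|,|Δy|) over the edges gives the boundary count: gcd(18,16) + gcd(8,2) + gcd(4,18) + gcd(9,19) + gcd(3,17) = 2+2+2+1+1 = 8.
Pick's theorem gives I = A − B/2 + 1 = 313 − 8/2 + 1 = 310, so the closed region contains I + B = 310 + 8 = 318 lattice points.

318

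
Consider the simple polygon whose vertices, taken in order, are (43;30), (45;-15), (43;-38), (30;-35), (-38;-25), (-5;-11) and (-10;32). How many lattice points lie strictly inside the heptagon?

3576

The shoelace formula gives twice the area as |[43·(-15) − 45·30] + [45·(-38) − 43·(-15)] + [43·(-35) − 30·(-38)] + [30·(-25) − (-38)·(-35)] + [(-38)·(-11) − (-5)·(-25)] + [(-5)·32 − (-10)·(-11)] + [(-10)·30 − 43·32]| = 7158, so the area is 3579.
Summing gcd(|Δx|,|Δy|) over the edges gives the boundary count: gcd(2,45) + gcd(2,23) + gcd(13,3) + gcd(68,10) + gcd(33,14) + gcd(5,43) + gcd(53,2) = 1+1+1+2+1+1+1 = 8.
Pick's theorem gives I = A − B/2 + 1 = 3579 − 8/2 + 1 = 3576.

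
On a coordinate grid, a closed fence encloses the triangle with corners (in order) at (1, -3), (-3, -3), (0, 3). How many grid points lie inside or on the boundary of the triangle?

17

The shoelace formula gives twice the area as |[1·(-3) − (-3)·(-3)] + [(-3)·3 − 0·(-3)] + [0·(-3) − 1·3]| = 24, so the area is 12.
The number of boundary lattice points is Σ gcd(|Δx|,|Δy|) = gcd(4,0) + gcd(3,6) + gcd(1,6) = 4+3+1 = 8.
Pick's theorem gives I = A − B/2 + 1 = 12 − 8/2 + 1 = 9, so the closed region contains I + B = 9 + 8 = 17 lattice points.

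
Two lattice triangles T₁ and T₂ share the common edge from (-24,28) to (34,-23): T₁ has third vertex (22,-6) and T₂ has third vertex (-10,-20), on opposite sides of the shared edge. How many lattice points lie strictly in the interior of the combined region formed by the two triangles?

The union is the simple quadrilateral with vertices (-24,28), (22,-6), (34,-23), (-10,-20) in order.
The shoelace formula gives twice the area as |[(-24)·(-6) − 22·28] + [22·(-23) − 34·(-6)] + [34·(-20) − (-10)·(-23)] + [(-10)·28 − (-24)·(-20)]| = 2444, so the area is 1222.
Summing gcd(|Δx|,|Δy|) over the edges gives the boundary count: gcd(46,34) + gcd(12,17) + gcd(44,3) + gcd(14,48) = 2+1+1+2 = 6.
By Pick's theorem I = A − B/2 + 1 = 1222 − 6/2 + 1 = 1220.

1220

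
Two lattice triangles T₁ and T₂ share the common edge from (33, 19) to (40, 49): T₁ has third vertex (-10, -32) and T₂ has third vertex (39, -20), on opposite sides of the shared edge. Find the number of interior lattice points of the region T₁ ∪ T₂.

The union is the simple quadrilateral with vertices (33, 19), (-10, -32), (40, 49), (39, -20) in order.
Using the shoelace formula, 2A = |(33·(-32) − (-10)·19) + ((-10)·49 − 40·(-32)) + (40·(-20) − 39·49) + (39·19 − 33·(-20))| = 1386, so the area is 693.
Along each edge there are gcd(|Δx|,|Δy|)+1 lattice points, so counting each shared vertex once the boundary has gcd(43,51) + gcd(50,81) + gcd(1,69) + gcd(6,39) = 1+1+1+3 = 6.
By Pick's theorem I = A − B/2 + 1 = 693 − 6/2 + 1 = 691.

691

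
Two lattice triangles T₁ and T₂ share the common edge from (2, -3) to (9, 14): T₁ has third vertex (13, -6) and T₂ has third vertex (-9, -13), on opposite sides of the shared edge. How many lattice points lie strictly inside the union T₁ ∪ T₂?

156

The union is the simple quadrilateral with vertices (2, -3), (13, -6), (9, 14), (-9, -13) in order.
Using the shoelace formula, 2A = |[2·(-6) − 13·(-3)] + [13·14 − 9·(-6)] + [9·(-13) − (-9)·14] + [(-9)·(-3) − 2·(-13)]| = 325, so the area is 162.5.
The number of boundary lattice points is Σ gcd(|Δx|,|Δy|) = gcd(11,3) + gcd(4,20) + gcd(18,27) + gcd(11,10) = 1+4+9+1 = 15.
By Pick's theorem I = A − B/2 + 1 = 162.5 − 15/2 + 1 = 156.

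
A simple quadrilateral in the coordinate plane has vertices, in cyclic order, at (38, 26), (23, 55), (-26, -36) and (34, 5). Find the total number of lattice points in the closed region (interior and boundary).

1947

Using the shoelace formula, 2A = |(38·55 − 23·26) + (23·(-36) − (-26)·55) + ((-26)·5 − 34·(-36)) + (34·26 − 38·5)| = 3882, so the area is 1941.
Summing gcd(|Δx|,|Δy|) over the edges gives the boundary count: gcd(15,29) + gcd(49,91) + gcd(60,41) + gcd(4,21) = 1+7+1+1 = 10.
Pick's theorem gives I = A − B/2 + 1 = 1941 − 10/2 + 1 = 1937, so the closed region contains I + B = 1937 + 10 = 1947 lattice points.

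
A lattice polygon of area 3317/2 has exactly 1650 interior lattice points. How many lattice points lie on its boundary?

19

Pick's theorem gives A = I + B/2 − 1, so B = 2(A − I + 1) = 2(3317/2 − 1650 + 1) = 19.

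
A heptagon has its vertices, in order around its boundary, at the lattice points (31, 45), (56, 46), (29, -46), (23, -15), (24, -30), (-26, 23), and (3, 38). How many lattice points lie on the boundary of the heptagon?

The number of boundary lattice points is Σ gcd(|Δx|,|Δy|) = gcd(25,1) + gcd(27,92) + gcd(6,31) + gcd(1,15) + gcd(50,53) + gcd(29,15) + gcd(28,7) = 1+1+1+1+1+1+7 = 13.

13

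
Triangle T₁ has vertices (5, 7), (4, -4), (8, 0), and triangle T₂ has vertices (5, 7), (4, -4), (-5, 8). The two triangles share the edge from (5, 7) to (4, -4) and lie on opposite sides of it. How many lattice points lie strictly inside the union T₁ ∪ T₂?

72

The union is the simple quadrilateral with vertices (5, 7), (8, 0), (4, -4), (-5, 8) in order.
Using the shoelace formula, 2A = |(5·0 − 8·7) + (8·(-4) − 4·0) + (4·8 − (-5)·(-4)) + ((-5)·7 − 5·8)| = 151, so the area is 151/2.
Summing gcd(|Δx|,|Δy|) over the edges gives the boundary count: gcd(3,7) + gcd(4,4) + gcd(9,12) + gcd(10,1) = 1+4+3+1 = 9.
By Pick's theorem I = A − B/2 + 1 = 151/2 − 9/2 + 1 = 72.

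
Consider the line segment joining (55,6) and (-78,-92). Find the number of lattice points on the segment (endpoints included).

The number of lattice points on a segment between lattice points is gcd(|Δx|,|Δy|) + 1 = gcd(133,98) + 1 = 7 + 1 = 8.

8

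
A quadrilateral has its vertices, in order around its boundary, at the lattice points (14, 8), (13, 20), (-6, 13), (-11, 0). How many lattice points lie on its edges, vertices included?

4

Summing gcd(|Δx|,|Δy|) over the edges gives the boundary count: gcd(1,12) + gcd(19,7) + gcd(5,13) + gcd(25,8) = 1+1+1+1 = 4.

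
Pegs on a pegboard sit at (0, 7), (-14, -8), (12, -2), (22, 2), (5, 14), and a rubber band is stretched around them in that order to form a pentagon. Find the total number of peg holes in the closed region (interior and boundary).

By the shoelace formula, twice the signed area is |(0·(-8) − (-14)·7) + ((-14)·(-2) − 12·(-8)) + (12·2 − 22·(-2)) + (22·14 − 5·2) + (5·7 − 0·14)| = 623, so the area is 311.5.
Along each edge there are gcd(|Δx|,|Δy|)+1 lattice points, so counting each shared vertex once the boundary has gcd(14,15) + gcd(26,6) + gcd(10,4) + gcd(17,12) + gcd(5,7) = 1+2+2+1+1 = 7.
Pick's theorem gives I = A − B/2 + 1 = 311.5 − 7/2 + 1 = 309, so the closed region contains I + B = 309 + 7 = 316 lattice points.

316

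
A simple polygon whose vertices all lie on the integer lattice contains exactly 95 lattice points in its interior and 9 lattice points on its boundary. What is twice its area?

Pick's theorem states A = I + B/2 − 1, so A = 95 + 9/2 − 1 = 197/2.
Hence 2A = 197.

197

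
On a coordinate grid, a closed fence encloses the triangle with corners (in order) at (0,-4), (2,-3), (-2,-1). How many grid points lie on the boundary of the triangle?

The number of boundary lattice points is Σ gcd(|Δx|,|Δy|) = gcd(2,1) + gcd(4,2) + gcd(2,3) = 1+2+1 = 4.

4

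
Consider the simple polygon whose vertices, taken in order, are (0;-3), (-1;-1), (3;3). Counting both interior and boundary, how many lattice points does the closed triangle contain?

11

By the shoelace formula, twice the signed area is |[0·(-1) − (-1)·(-3)] + [(-1)·3 − 3·(-1)] + [3·(-3) − 0·3]| = 12, so the area is 6.
Summing gcd(|Δx|,|Δy|) over the edges gives the boundary count: gcd(1,2) + gcd(4,4) + gcd(3,6) = 1+4+3 = 8.
Pick's theorem gives I = A − B/2 + 1 = 6 − 8/2 + 1 = 3, so the closed region contains I + B = 3 + 8 = 11 lattice points.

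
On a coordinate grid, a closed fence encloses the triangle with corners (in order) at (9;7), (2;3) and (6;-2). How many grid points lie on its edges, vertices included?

5

Summing gcd(|Δx|,|Δy|) over the edges gives the boundary count: gcd(7,4) + gcd(4,5) + gcd(3,9) = 1+1+3 = 5.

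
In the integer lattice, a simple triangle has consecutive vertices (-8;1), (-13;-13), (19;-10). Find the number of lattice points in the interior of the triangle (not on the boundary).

216

By the shoelace formula, twice the signed area is |((-8)·(-13) − (-13)·1) + ((-13)·(-10) − 19·(-13)) + (19·1 − (-8)·(-10))| = 433, so the area is 216.5.
Summing gcd(|Δx|,|Δy|) over the edges gives the boundary count: gcd(5,14) + gcd(32,3) + gcd(27,11) = 1+1+1 = 3.
Pick's theorem gives I = A − B/2 + 1 = 216.5 − 3/2 + 1 = 216.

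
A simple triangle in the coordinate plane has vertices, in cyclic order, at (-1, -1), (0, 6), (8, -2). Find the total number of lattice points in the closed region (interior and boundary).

38

By the shoelace formula, twice the signed area is |[(-1)·6 − 0·(-1)] + [0·(-2) − 8·6] + [8·(-1) − (-1)·(-2)]| = 64, so the area is 32.
Along each edge there are gcd(|Δx|,|Δy|)+1 lattice points, so counting each shared vertex once the boundary has gcd(1,7) + gcd(8,8) + gcd(9,1) = 1+8+1 = 10.
Pick's theorem gives I = A − B/2 + 1 = 32 − 10/2 + 1 = 28, so the closed region contains I + B = 28 + 10 = 38 lattice points.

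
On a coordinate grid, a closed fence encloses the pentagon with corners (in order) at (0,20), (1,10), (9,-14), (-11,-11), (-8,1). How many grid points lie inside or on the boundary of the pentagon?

326

Using the shoelace formula, 2A = |[0·10 − 1·20] + [1·(-14) − 9·10] + [9·(-11) − (-11)·(-14)] + [(-11)·1 − (-8)·(-11)] + [(-8)·20 − 0·1]| = 636, so the area is 318.
The number of boundary lattice points is Σ gcd(|Δx|,|Δy|) = gcd(1,10) + gcd(8,24) + gcd(20,3) + gcd(3,12) + gcd(8,19) = 1+8+1+3+1 = 14.
Pick's theorem gives I = A − B/2 + 1 = 318 − 14/2 + 1 = 312, so the closed region contains I + B = 312 + 14 = 326 lattice points.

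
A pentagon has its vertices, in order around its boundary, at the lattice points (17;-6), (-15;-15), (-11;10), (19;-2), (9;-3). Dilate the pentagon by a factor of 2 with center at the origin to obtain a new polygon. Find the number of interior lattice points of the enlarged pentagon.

1731

By the shoelace formula, twice the signed area is |(17·(-15) − (-15)·(-6)) + ((-15)·10 − (-11)·(-15)) + ((-11)·(-2) − 19·10) + (19·(-3) − 9·(-2)) + (9·(-6) − 17·(-3))| = 870, so the area is 435.
Summing gcd(|Δx|,|Δy|) over the edges gives the boundary count: gcd(32,9) + gcd(4,25) + gcd(30,12) + gcd(10,1) + gcd(8,3) = 1+1+6+1+1 = 10.
Scaling by 2 multiplies the area by 2² = 4 (so the new area is 1740) and multiplies the boundary lattice-point count by 2, giving 20.
By Pick's theorem, the interior count of the dilated polygon is 1740 − 20/2 + 1 = 1731.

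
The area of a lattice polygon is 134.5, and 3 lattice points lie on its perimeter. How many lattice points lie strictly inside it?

134

Pick's theorem A = I + B/2 − 1 rearranges to I = A − B/2 + 1 = 134.5 − 3/2 + 1 = 134.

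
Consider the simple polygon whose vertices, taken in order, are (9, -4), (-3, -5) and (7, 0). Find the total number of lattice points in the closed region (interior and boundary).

30

Using the shoelace formula, 2A = |[9·(-5) − (-3)·(-4)] + [(-3)·0 − 7·(-5)] + [7·(-4) − 9·0]| = 50, so the area is 25.
The number of boundary lattice points is Σ gcd(|Δx|,|Δy|) = gcd(12,1) + gcd(10,5) + gcd(2,4) = 1+5+2 = 8.
Pick's theorem gives I = A − B/2 + 1 = 25 − 8/2 + 1 = 22, so the closed region contains I + B = 22 + 8 = 30 lattice points.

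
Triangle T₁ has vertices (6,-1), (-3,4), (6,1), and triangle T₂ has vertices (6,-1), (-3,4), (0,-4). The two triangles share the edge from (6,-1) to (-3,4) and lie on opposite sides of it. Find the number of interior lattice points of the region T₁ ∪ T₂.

The union is the simple quadrilateral with vertices (6,-1), (6,1), (-3,4), (0,-4) in order.
The shoelace formula gives twice the area as |(6·1 − 6·(-1)) + (6·4 − (-3)·1) + ((-3)·(-4) − 0·4) + (0·(-1) − 6·(-4))| = 75, so the area is 75/2.
Summing gcd(|Δx|,|Δy|) over the edges gives the boundary count: gcd(0,2) + gcd(9,3) + gcd(3,8) + gcd(6,3) = 2+3+1+3 = 9.
By Pick's theorem I = A − B/2 + 1 = 75/2 − 9/2 + 1 = 34.

34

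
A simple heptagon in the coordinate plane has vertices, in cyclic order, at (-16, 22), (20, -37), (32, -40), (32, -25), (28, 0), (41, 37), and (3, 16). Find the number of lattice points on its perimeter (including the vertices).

23

The number of boundary lattice points is Σ gcd(|Δx|,|Δy|) = gcd(36,59) + gcd(12,3) + gcd(0,15) + gcd(4,25) + gcd(13,37) + gcd(38,21) + gcd(19,6) = 1+3+15+1+1+1+1 = 23.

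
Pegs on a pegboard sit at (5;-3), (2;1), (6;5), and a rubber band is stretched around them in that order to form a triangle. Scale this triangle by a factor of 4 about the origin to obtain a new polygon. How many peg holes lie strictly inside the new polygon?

Using the shoelace formula, 2A = |[5·1 − 2·(-3)] + [2·5 − 6·1] + [6·(-3) − 5·5]| = 28, so the area is 14.
Summing gcd(|Δx|,|Δy|) over the edges gives the boundary count: gcd(3,4) + gcd(4,4) + gcd(1,8) = 1+4+1 = 6.
Scaling by 4 multiplies the area by 4² = 16 (so the new area is 224) and multiplies the boundary lattice-point count by 4, giving 24.
By Pick's theorem, the interior count of the dilated polygon is 224 − 24/2 + 1 = 213.

213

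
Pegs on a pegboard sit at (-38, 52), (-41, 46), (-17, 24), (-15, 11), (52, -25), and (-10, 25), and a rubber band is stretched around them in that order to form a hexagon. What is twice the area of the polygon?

By the shoelace formula, twice the signed area is |((-38)·46 − (-41)·52) + ((-41)·24 − (-17)·46) + ((-17)·11 − (-15)·24) + ((-15)·(-25) − 52·11) + (52·25 − (-10)·(-25)) + ((-10)·52 − (-38)·25)| = 1638, so the area is 819.

1638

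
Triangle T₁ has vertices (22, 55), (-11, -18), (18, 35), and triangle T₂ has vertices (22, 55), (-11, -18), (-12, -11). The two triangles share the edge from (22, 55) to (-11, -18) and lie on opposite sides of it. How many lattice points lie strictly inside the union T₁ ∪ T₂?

The union is the simple quadrilateral with vertices (22, 55), (18, 35), (-11, -18), (-12, -11) in order.
Using the shoelace formula, 2A = |(22·35 − 18·55) + (18·(-18) − (-11)·35) + ((-11)·(-11) − (-12)·(-18)) + ((-12)·55 − 22·(-11))| = 672, so the area is 336.
Along each edge there are gcd(|Δx|,|Δy|)+1 lattice points, so counting each shared vertex once the boundary has gcd(4,20) + gcd(29,53) + gcd(1,7) + gcd(34,66) = 4+1+1+2 = 8.
By Pick's theorem I = A − B/2 + 1 = 336 − 8/2 + 1 = 333.

333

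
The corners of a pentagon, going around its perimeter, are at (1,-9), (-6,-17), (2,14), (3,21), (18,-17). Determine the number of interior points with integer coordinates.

346

Using the shoelace formula, 2A = |[1·(-17) − (-6)·(-9)] + [(-6)·14 − 2·(-17)] + [2·21 − 3·14] + [3·(-17) − 18·21] + [18·(-9) − 1·(-17)]| = 695, so the area is 695/2.
Along each edge there are gcd(|Δx|,|Δy|)+1 lattice points, so counting each shared vertex once the boundary has gcd(7,8) + gcd(8,31) + gcd(1,7) + gcd(15,38) + gcd(17,8) = 1+1+1+1+1 = 5.
By Pick's theorem A = I + B/2 − 1, so I = 695/2 − 5/2 + 1 = 346.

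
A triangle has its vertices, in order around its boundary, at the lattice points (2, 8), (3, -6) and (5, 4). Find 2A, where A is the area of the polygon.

38

By the shoelace formula, twice the signed area is |[2·(-6) − 3·8] + [3·4 − 5·(-6)] + [5·8 − 2·4]| = 38, so the area is 19.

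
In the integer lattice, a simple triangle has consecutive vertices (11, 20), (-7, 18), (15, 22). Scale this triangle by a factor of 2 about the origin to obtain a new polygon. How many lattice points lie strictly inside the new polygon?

51

Using the shoelace formula, 2A = |[11·18 − (-7)·20] + [(-7)·22 − 15·18] + [15·20 − 11·22]| = 28, so the area is 14.
The number of boundary lattice points is Σ gcd(|Δx|,|Δy|) = gcd(18,2) + gcd(22,4) + gcd(4,2) = 2+2+2 = 6.
Scaling by 2 multiplies the area by 2² = 4 (so the new area is 56) and multiplies the boundary lattice-point count by 2, giving 12.
By Pick's theorem, the interior count of the dilated polygon is 56 − 12/2 + 1 = 51.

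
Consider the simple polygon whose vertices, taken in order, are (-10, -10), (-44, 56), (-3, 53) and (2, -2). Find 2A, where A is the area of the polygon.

3304

The shoelace formula gives twice the area as |[(-10)·56 − (-44)·(-10)] + [(-44)·53 − (-3)·56] + [(-3)·(-2) − 2·53] + [2·(-10) − (-10)·(-2)]| = 3304, so the area is 1652.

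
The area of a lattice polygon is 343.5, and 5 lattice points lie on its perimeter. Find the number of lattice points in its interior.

Pick's theorem A = I + B/2 − 1 rearranges to I = A − B/2 + 1 = 343.5 − 5/2 + 1 = 342.

342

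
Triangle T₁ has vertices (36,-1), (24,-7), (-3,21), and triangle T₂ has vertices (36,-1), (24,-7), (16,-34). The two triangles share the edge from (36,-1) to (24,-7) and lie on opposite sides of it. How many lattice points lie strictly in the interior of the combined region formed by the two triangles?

386

The union is the simple quadrilateral with vertices (36,-1), (-3,21), (24,-7), (16,-34) in order.
Using the shoelace formula, 2A = |[36·21 − (-3)·(-1)] + [(-3)·(-7) − 24·21] + [24·(-34) − 16·(-7)] + [16·(-1) − 36·(-34)]| = 774, so the area is 387.
The number of boundary lattice points is Σ gcd(|Δx|,|Δy|) = gcd(39,22) + gcd(27,28) + gcd(8,27) + gcd(20,33) = 1+1+1+1 = 4.
By Pick's theorem I = A − B/2 + 1 = 387 − 4/2 + 1 = 386.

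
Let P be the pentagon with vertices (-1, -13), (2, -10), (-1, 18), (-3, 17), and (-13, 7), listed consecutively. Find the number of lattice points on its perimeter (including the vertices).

19

The number of boundary lattice points is Σ gcd(|Δx|,|Δy|) = gcd(3,3) + gcd(3,28) + gcd(2,1) + gcd(10,10) + gcd(12,20) = 3+1+1+10+4 = 19.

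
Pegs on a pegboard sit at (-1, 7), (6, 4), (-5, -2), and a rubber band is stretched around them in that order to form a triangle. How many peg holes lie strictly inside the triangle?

37

The shoelace formula gives twice the area as |((-1)·4 − 6·7) + (6·(-2) − (-5)·4) + ((-5)·7 − (-1)·(-2))| = 75, so the area is 75/2.
The number of boundary lattice points is Σ gcd(|Δx|,|Δy|) = gcd(7,3) + gcd(11,6) + gcd(4,9) = 1+1+1 = 3.
Pick's theorem gives I = A − B/2 + 1 = 75/2 − 3/2 + 1 = 37.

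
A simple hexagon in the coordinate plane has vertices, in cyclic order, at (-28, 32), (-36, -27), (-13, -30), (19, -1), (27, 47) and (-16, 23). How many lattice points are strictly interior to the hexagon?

By the shoelace formula, twice the signed area is |((-28)·(-27) − (-36)·32) + ((-36)·(-30) − (-13)·(-27)) + ((-13)·(-1) − 19·(-30)) + (19·47 − 27·(-1)) + (27·23 − (-16)·47) + ((-16)·32 − (-28)·23)| = 5645, so the area is 2822.5.
The number of boundary lattice points is Σ gcd(|Δx|,|Δy|) = gcd(8,59) + gcd(23,3) + gcd(32,29) + gcd(8,48) + gcd(43,24) + gcd(12,9) = 1+1+1+8+1+3 = 15.
Pick's theorem gives I = A − B/2 + 1 = 2822.5 − 15/2 + 1 = 2816.

2816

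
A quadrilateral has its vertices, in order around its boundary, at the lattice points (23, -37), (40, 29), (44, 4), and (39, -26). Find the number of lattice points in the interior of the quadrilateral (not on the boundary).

By the shoelace formula, twice the signed area is |(23·29 − 40·(-37)) + (40·4 − 44·29) + (44·(-26) − 39·4) + (39·(-37) − 23·(-26))| = 1114, so the area is 557.
The number of boundary lattice points is Σ gcd(|Δx|,|Δy|) = gcd(17,66) + gcd(4,25) + gcd(5,30) + gcd(16,11) = 1+1+5+1 = 8.
By Pick's theorem A = I + B/2 − 1, so I = 557 − 8/2 + 1 = 554.

554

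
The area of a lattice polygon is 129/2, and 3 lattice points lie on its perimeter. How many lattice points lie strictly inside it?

From Pick's theorem, I = A − B/2 + 1 = 129/2 − 3/2 + 1 = 64.

64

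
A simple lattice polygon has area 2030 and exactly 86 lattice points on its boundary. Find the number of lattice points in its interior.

Pick's theorem A = I + B/2 − 1 rearranges to I = A − B/2 + 1 = 2030 − 86/2 + 1 = 1988.

1988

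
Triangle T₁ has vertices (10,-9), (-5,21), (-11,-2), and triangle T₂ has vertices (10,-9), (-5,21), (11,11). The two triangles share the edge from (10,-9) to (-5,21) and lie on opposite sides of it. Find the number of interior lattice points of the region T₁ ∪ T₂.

423

The union is the simple quadrilateral with vertices (10,-9), (-11,-2), (-5,21), (11,11) in order.
By the shoelace formula, twice the signed area is |(10·(-2) − (-11)·(-9)) + ((-11)·21 − (-5)·(-2)) + ((-5)·11 − 11·21) + (11·(-9) − 10·11)| = 855, so the area is 855/2.
Summing gcd(|Δx|,|Δy|) over the edges gives the boundary count: gcd(21,7) + gcd(6,23) + gcd(16,10) + gcd(1,20) = 7+1+2+1 = 11.
By Pick's theorem I = A − B/2 + 1 = 855/2 − 11/2 + 1 = 423.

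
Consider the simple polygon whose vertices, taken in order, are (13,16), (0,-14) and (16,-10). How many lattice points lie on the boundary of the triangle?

6

The number of boundary lattice points is Σ gcd(|Δx|,|Δy|) = gcd(13,30) + gcd(16,4) + gcd(3,26) = 1+4+1 = 6.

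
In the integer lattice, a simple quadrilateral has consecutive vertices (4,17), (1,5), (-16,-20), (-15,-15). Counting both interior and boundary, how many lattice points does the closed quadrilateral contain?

Using the shoelace formula, 2A = |(4·5 − 1·17) + (1·(-20) − (-16)·5) + ((-16)·(-15) − (-15)·(-20)) + ((-15)·17 − 4·(-15))| = 192, so the area is 96.
Along each edge there are gcd(|Δx|,|Δy|)+1 lattice points, so counting each shared vertex once the boundary has gcd(3,12) + gcd(17,25) + gcd(1,5) + gcd(19,32) = 3+1+1+1 = 6.
Pick's theorem gives I = A − B/2 + 1 = 96 − 6/2 + 1 = 94, so the closed region contains I + B = 94 + 6 = 100 lattice points.

100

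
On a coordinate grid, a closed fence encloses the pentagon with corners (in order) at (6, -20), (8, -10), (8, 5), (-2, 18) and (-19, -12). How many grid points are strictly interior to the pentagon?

587

By the shoelace formula, twice the signed area is |[6·(-10) − 8·(-20)] + [8·5 − 8·(-10)] + [8·18 − (-2)·5] + [(-2)·(-12) − (-19)·18] + [(-19)·(-20) − 6·(-12)]| = 1192, so the area is 596.
The number of boundary lattice points is Σ gcd(|Δx|,|Δy|) = gcd(2,10) + gcd(0,15) + gcd(10,13) + gcd(17,30) + gcd(25,8) = 2+15+1+1+1 = 20.
By Pick's theorem A = I + B/2 − 1, so I = 596 − 20/2 + 1 = 587.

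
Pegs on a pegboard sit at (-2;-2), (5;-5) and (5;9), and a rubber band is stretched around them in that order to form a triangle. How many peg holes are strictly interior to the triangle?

42

Using the shoelace formula, 2A = |[(-2)·(-5) − 5·(-2)] + [5·9 − 5·(-5)] + [5·(-2) − (-2)·9]| = 98, so the area is 49.
The number of boundary lattice points is Σ gcd(|Δx|,|Δy|) = gcd(7,3) + gcd(0,14) + gcd(7,11) = 1+14+1 = 16.
By Pick's theorem A = I + B/2 − 1, so I = 49 − 16/2 + 1 = 42.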